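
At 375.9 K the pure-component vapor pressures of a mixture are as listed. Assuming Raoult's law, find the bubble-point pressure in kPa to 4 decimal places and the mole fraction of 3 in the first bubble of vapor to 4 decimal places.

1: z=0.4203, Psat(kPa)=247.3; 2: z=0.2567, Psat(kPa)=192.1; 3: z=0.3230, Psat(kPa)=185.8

At the bubble point ψ → 0, so ΣzᵢKᵢ = 1 with Kᵢ = Pᵢˢᵃᵗ/P ⇒ P = ΣzᵢPᵢˢᵃᵗ.
P = 0.4203·247.3 + 0.2567·192.1 + 0.3230·185.8 = 213.2657 kPa
yᵢ = zᵢPᵢˢᵃᵗ/P ⇒ y_3 = 0.3230·185.8/213.2657 = 0.2814

Pbub = 213.2657 kPa, y_3 = 0.2814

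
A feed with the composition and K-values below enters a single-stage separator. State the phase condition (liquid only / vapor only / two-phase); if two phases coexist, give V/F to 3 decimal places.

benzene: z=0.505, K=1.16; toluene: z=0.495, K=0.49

ΣzᵢKᵢ = 0.828; Σzᵢ/Kᵢ = 1.446.
Since ΣzᵢKᵢ < 1 the mixture is below its bubble point — single liquid phase.

liquid only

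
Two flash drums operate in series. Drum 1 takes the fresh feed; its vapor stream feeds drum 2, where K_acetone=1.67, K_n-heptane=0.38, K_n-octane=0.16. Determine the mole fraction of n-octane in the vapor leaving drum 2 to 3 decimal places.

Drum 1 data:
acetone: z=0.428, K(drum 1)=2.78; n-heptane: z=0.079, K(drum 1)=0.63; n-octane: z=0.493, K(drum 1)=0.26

Drum 1:
Newton–Raphson from ψ₁ = 0.5:
  ψ₁ = 0.500: g = -0.2119, g' = -1.076 → ψ₁ = 0.303
  ψ₁ = 0.303: g = -0.0084, g' = -1.035 → ψ₁ = 0.295
Converged at ψ₁ = 0.295.
Drum-1 compositions:
  acetone: x = 0.281, y = 0.780
  n-heptane: x = 0.089, y = 0.056
  n-octane: x = 0.631, y = 0.164
Drum-2 feed = drum-1 vapor: z₂ = (0.7802, 0.0559, 0.1640).
Drum 2:
Material balance + equilibrium reduce to Σ zᵢ(Kᵢ−1)/(1+ψ₂(Kᵢ−1)) = 0.
Check two-phase: ΣzᵢKᵢ = 1.350 > 1 and Σzᵢ/Kᵢ = 1.639 > 1, so g(0) = 0.350 > 0 and g(1) = -0.639 < 0.
Iterate (Newton) starting at ψ₂ = 0.69:
  ψ₂ = 0.690: g = -0.0307, g' = -0.884 → ψ₂ = 0.655
  ψ₂ = 0.655: g = -0.0015, g' = -0.802 → ψ₂ = 0.653
Converged at ψ₂ = 0.653.
  acetone: x = 0.543, y = 0.906
  n-heptane: x = 0.094, y = 0.036
  n-octane: x = 0.363, y = 0.058

y_n-octane (drum 2) = 0.058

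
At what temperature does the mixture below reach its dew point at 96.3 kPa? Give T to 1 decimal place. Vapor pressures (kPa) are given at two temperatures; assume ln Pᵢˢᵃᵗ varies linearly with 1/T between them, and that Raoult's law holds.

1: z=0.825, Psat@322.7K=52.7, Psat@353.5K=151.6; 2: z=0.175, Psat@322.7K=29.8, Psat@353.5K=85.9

T = 343.3 K

Dew-point temperature: Σzᵢ·P/Pᵢˢᵃᵗ(T) = 1. Interpolate ln Pᵢˢᵃᵗ = aᵢ + bᵢ/T.
  T = 322.7 K: ΣzᵢP/Pᵢˢᵃᵗ = 2.0731
  T = 353.5 K: ΣzᵢP/Pᵢˢᵃᵗ = 0.7202
  T = 338.1 K: ΣzᵢP/Pᵢˢᵃᵗ = 1.1929
  T = 345.8 K: ΣzᵢP/Pᵢˢᵃᵗ = 0.9217
  T = 342.0 K: ΣzᵢP/Pᵢˢᵃᵗ = 1.0453
  T = 343.9 K: ΣzᵢP/Pᵢˢᵃᵗ = 0.9812
Interpolating between 342.0 K and 343.9 K gives T ≈ 343.3 K.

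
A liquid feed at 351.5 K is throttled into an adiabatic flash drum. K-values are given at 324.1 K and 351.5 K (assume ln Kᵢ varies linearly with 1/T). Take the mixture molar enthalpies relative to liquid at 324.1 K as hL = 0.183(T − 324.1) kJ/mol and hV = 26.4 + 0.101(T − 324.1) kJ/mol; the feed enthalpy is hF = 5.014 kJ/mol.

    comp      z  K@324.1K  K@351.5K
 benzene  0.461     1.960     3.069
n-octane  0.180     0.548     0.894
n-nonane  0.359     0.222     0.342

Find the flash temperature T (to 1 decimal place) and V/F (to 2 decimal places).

T = 326.2 K, V/F = 0.18

Adiabatic flash: solve Rachford–Rice at each trial T, then check hF = ψ·hV(T) + (1−ψ)·hL(T).
  T = 324.1 K: K = (1.960, 0.548, 0.222), RR gives ψ = 0.124, H_out = 3.280 kJ/mol
  T = 351.5 K: K = (3.069, 0.894, 0.342), RR gives ψ = 0.618, H_out = 19.943 kJ/mol
  T = 337.8 K: K = (2.475, 0.707, 0.278), RR gives ψ = 0.404, H_out = 12.728 kJ/mol
  T = 331.0 K: K = (2.210, 0.625, 0.249), RR gives ψ = 0.280, H_out = 8.489 kJ/mol
  T = 327.6 K: K = (2.084, 0.586, 0.236), RR gives ψ = 0.208, H_out = 6.072 kJ/mol
  T = 325.9 K: K = (2.023, 0.567, 0.229), RR gives ψ = 0.169, H_out = 4.760 kJ/mol
Linear interpolation between T = 325.9 (H_out = 4.760) and T = 327.6 (H_out = 6.072) on hF = 5.014 gives T ≈ 326.2 K, at which ψ = 0.18.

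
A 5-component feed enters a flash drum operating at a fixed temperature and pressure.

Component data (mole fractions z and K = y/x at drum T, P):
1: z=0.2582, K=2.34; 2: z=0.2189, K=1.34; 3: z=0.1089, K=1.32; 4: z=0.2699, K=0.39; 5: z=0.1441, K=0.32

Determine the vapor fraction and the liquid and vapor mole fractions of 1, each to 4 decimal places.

Rachford–Rice: g(ψ) = Σ zᵢ(Kᵢ−1)/(1+ψ(Kᵢ−1)) = 0.
Feasibility: ΣzᵢKᵢ = 1.1926, Σzᵢ/Kᵢ = 1.4986 — both > 1, two phases present.
Newton iteration, ψ⁰ = 0.5:
  ψ = 0.5000: g = -0.08453, g' = -0.5539 → ψ = 0.3474
  ψ = 0.3474: g = -0.00319, g' = -0.5211 → ψ = 0.3413
Converged at ψ = 0.3413.
Compositions from xᵢ = zᵢ/(1+ψ(Kᵢ−1)), yᵢ = Kᵢxᵢ:
  1: x = 0.1772, y = 0.4146
  2: x = 0.1961, y = 0.2628
  3: x = 0.0982, y = 0.1296
  4: x = 0.3409, y = 0.1329
  5: x = 0.1876, y = 0.0600

ψ = 0.3413, x_1 = 0.1772, y_1 = 0.4146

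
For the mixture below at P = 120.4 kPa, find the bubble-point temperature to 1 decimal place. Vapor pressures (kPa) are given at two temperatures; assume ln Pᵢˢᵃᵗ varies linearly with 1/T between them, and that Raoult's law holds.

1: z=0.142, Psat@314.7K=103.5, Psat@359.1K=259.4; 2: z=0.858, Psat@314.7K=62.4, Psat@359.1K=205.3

T = 335.4 K

Bubble-point temperature: ΣzᵢPᵢˢᵃᵗ(T) = P. Interpolate ln Pᵢˢᵃᵗ = aᵢ + bᵢ/T.
  T = 314.7 K: ΣzᵢPᵢˢᵃᵗ = 68.24 kPa
  T = 359.1 K: ΣzᵢPᵢˢᵃᵗ = 212.98 kPa
  T = 336.9 K: ΣzᵢPᵢˢᵃᵗ = 124.98 kPa
  T = 325.8 K: ΣzᵢPᵢˢᵃᵗ = 93.27 kPa
  T = 331.4 K: ΣzᵢPᵢˢᵃᵗ = 108.36 kPa
  T = 334.1 K: ΣzᵢPᵢˢᵃᵗ = 116.29 kPa
Interpolating between 334.1 K and 336.9 K gives T ≈ 335.4 K.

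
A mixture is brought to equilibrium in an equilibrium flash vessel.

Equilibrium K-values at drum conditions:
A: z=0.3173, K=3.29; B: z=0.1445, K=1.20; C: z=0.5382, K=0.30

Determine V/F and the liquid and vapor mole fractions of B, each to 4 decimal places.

V/F = 0.2815, x_B = 0.1368, y_B = 0.1642

Rachford–Rice: g(V/F) = Σ zᵢ(Kᵢ−1)/(1+V/F(Kᵢ−1)) = 0.
Check two-phase: ΣzᵢKᵢ = 1.3788 > 1 and Σzᵢ/Kᵢ = 2.0109 > 1, so g(0) = 0.3788 > 0 and g(1) = -1.0109 < 0.
Newton–Raphson from V/F = 0.5:
  V/F = 0.5000: g = -0.21458, g' = -0.9906 → V/F = 0.2834
  V/F = 0.2834: g = -0.00197, g' = -1.0275 → V/F = 0.2815
Converged at V/F = 0.2815.
Compositions from xᵢ = zᵢ/(1+V/F(Kᵢ−1)), yᵢ = Kᵢxᵢ:
  A: x = 0.1929, y = 0.6348
  B: x = 0.1368, y = 0.1642
  C: x = 0.6703, y = 0.2011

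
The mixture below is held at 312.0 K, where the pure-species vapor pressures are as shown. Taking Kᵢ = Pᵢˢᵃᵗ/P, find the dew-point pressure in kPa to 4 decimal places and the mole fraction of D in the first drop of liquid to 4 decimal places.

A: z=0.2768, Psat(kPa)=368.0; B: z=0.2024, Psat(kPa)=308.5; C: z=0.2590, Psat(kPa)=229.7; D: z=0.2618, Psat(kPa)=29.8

At the dew point ψ → 1, so Σzᵢ/Kᵢ = 1 with Kᵢ = Pᵢˢᵃᵗ/P ⇒ 1/P = Σzᵢ/Pᵢˢᵃᵗ.
1/P = 0.2768/368.0 + 0.2024/308.5 + 0.2590/229.7 + 0.2618/29.8 = 0.0113210 ⇒ P = 88.3311 kPa
xᵢ = zᵢP/Pᵢˢᵃᵗ ⇒ x_D = 0.2618·88.3311/29.8 = 0.7760

Pdew = 88.3311 kPa, x_D = 0.7760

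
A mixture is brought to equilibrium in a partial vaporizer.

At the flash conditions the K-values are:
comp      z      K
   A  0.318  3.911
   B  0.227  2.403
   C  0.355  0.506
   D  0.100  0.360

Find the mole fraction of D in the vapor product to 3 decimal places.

y_D = 0.075

Material balance + equilibrium reduce to Σ zᵢ(Kᵢ−1)/(1+V/F(Kᵢ−1)) = 0.
g(0) = ΣzᵢKᵢ − 1 = 1.005 and g(1) = 1 − Σzᵢ/Kᵢ = -0.155, so a root lies in (0, 1).
Newton iteration, V/F⁰ = 0.55:
  V/F = 0.550: g = 0.1961, g' = -0.802 → V/F = 0.795
  V/F = 0.795: g = 0.0110, g' = -0.750 → V/F = 0.809
Converged at V/F = 0.809.
Compositions from xᵢ = zᵢ/(1+V/F(Kᵢ−1)), yᵢ = Kᵢxᵢ:
  A: x = 0.095, y = 0.371
  B: x = 0.106, y = 0.255
  C: x = 0.591, y = 0.299
  D: x = 0.207, y = 0.075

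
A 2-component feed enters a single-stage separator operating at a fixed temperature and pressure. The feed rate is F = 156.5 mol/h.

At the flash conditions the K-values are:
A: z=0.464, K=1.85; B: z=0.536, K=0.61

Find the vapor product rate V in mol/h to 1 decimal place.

Rachford–Rice: g(ψ) = Σ zᵢ(Kᵢ−1)/(1+ψ(Kᵢ−1)) = 0.
Feasibility: ΣzᵢKᵢ = 1.185, Σzᵢ/Kᵢ = 1.129 — both > 1, two phases present.
Newton–Raphson from ψ = 0.54:
  ψ = 0.540: g = 0.0055, g' = -0.288 → ψ = 0.559
Converged at ψ = 0.559.
Then V = ψ·F = 0.5592·156.5 = 87.5 mol/h and L = F − V = 69.0 mol/h.

V = 87.5 mol/h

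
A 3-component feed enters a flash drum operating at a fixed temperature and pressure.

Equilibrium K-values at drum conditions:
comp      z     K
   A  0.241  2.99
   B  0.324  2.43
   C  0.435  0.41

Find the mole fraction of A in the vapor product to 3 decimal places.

Rachford–Rice: g(β) = Σ zᵢ(Kᵢ−1)/(1+β(Kᵢ−1)) = 0.
Feasibility: ΣzᵢKᵢ = 1.686, Σzᵢ/Kᵢ = 1.275 — both > 1, two phases present.
Newton iteration, β⁰ = 0.5:
  β = 0.500: g = 0.1465, g' = -0.770 → β = 0.690
  β = 0.690: g = 0.0022, g' = -0.768 → β = 0.693
Converged at β = 0.693.
Compositions from xᵢ = zᵢ/(1+β(Kᵢ−1)), yᵢ = Kᵢxᵢ:
  A: x = 0.101, y = 0.303
  B: x = 0.163, y = 0.395
  C: x = 0.736, y = 0.302

y_A = 0.303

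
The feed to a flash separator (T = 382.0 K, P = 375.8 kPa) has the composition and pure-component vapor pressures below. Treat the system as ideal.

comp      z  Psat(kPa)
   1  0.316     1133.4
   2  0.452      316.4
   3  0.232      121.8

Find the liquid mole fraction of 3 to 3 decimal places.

Raoult's law: Kᵢ = Pᵢˢᵃᵗ/P = Pᵢˢᵃᵗ/375.8.
  K_1 = 1133.4/375.8 = 3.01597, K_2 = 316.4/375.8 = 0.84194, K_3 = 121.8/375.8 = 0.32411
Let β = V/F and solve Σ zᵢ(Kᵢ−1)/(1+β(Kᵢ−1)) = 0.
Feasibility: ΣzᵢKᵢ = 1.409, Σzᵢ/Kᵢ = 1.357 — both > 1, two phases present.
Iterate (Newton) starting at β = 0.58:
  β = 0.580: g = -0.0429, g' = -0.573 → β = 0.505
Converged at β = 0.505.
Compositions from xᵢ = zᵢ/(1+β(Kᵢ−1)), yᵢ = Kᵢxᵢ:
  1: x = 0.157, y = 0.472
  2: x = 0.491, y = 0.414
  3: x = 0.352, y = 0.114

x_3 = 0.352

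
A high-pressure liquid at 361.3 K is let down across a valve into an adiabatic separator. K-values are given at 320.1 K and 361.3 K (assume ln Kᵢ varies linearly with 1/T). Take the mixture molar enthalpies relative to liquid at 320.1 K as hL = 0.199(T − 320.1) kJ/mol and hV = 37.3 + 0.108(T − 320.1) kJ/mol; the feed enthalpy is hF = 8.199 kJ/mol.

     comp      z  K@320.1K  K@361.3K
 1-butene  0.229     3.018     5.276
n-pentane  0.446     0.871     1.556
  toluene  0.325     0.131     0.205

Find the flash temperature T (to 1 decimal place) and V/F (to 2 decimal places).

T = 325.4 K, V/F = 0.19

Adiabatic flash: solve Rachford–Rice at each trial T, then check hF = ψ·hV(T) + (1−ψ)·hL(T).
  T = 320.1 K: K = (3.018, 0.871, 0.131), RR gives ψ = 0.118, H_out = 4.407 kJ/mol
  T = 361.3 K: K = (5.276, 1.556, 0.205), RR gives ψ = 0.571, H_out = 27.344 kJ/mol
  T = 340.7 K: K = (4.058, 1.185, 0.166), RR gives ψ = 0.384, H_out = 17.716 kJ/mol
  T = 330.4 K: K = (3.516, 1.021, 0.148), RR gives ψ = 0.262, H_out = 11.577 kJ/mol
  T = 325.2 K: K = (3.259, 0.943, 0.139), RR gives ψ = 0.192, H_out = 8.094 kJ/mol
  T = 327.8 K: K = (3.386, 0.982, 0.144), RR gives ψ = 0.228, H_out = 9.869 kJ/mol
  T = 326.5 K: K = (3.322, 0.962, 0.141), RR gives ψ = 0.210, H_out = 8.990 kJ/mol
Linear interpolation between T = 325.2 (H_out = 8.094) and T = 326.5 (H_out = 8.990) on hF = 8.199 gives T ≈ 325.4 K, at which ψ = 0.19.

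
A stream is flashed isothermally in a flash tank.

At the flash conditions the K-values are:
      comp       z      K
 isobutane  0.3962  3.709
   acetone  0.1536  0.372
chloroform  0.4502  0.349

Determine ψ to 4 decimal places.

Rachford–Rice: g(ψ) = Σ zᵢ(Kᵢ−1)/(1+ψ(Kᵢ−1)) = 0.
g(0) = ΣzᵢKᵢ − 1 = 0.6838 and g(1) = 1 − Σzᵢ/Kᵢ = -0.8097, so a root lies in (0, 1).
Newton–Raphson from ψ = 0.5:
  ψ = 0.5000: g = -0.11928, g' = -1.0726 → ψ = 0.3888
  ψ = 0.3888: g = 0.00271, g' = -1.1377 → ψ = 0.3912
Converged at ψ = 0.3912.

ψ = 0.3912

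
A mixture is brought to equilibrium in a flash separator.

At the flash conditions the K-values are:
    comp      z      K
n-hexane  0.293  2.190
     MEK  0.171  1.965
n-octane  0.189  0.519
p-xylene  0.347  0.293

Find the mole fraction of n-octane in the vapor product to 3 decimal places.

Let ψ = V/F and solve Σ zᵢ(Kᵢ−1)/(1+ψ(Kᵢ−1)) = 0.
Check two-phase: ΣzᵢKᵢ = 1.177 > 1 and Σzᵢ/Kᵢ = 1.769 > 1, so g(0) = 0.177 > 0 and g(1) = -0.769 < 0.
Newton–Raphson from ψ = 0.69:
  ψ = 0.690: g = -0.3245, g' = -0.942 → ψ = 0.345
  ψ = 0.345: g = -0.0627, g' = -0.664 → ψ = 0.251
Converged at ψ = 0.251.
Compositions from xᵢ = zᵢ/(1+ψ(Kᵢ−1)), yᵢ = Kᵢxᵢ:
  n-hexane: x = 0.226, y = 0.494
  MEK: x = 0.138, y = 0.271
  n-octane: x = 0.215, y = 0.112
  p-xylene: x = 0.422, y = 0.124

y_n-octane = 0.112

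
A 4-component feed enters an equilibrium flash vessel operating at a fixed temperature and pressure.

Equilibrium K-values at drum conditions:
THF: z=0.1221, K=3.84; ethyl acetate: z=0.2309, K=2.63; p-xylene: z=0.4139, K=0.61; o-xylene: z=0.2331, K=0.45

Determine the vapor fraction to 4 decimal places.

ψ = 0.4552

Material balance + equilibrium reduce to Σ zᵢ(Kᵢ−1)/(1+ψ(Kᵢ−1)) = 0.
g(0) = ΣzᵢKᵢ − 1 = 0.4335 and g(1) = 1 − Σzᵢ/Kᵢ = -0.3161, so a root lies in (0, 1).
Newton iteration, ψ⁰ = 0.5:
  ψ = 0.5000: g = -0.02670, g' = -0.5857 → ψ = 0.4544
  ψ = 0.4544: g = 0.00050, g' = -0.6085 → ψ = 0.4552
Converged at ψ = 0.4552.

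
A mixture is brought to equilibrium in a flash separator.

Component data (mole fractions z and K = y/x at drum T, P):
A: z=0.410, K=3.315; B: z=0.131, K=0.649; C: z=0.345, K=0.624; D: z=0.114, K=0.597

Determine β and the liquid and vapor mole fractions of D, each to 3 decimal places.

Material balance + equilibrium reduce to Σ zᵢ(Kᵢ−1)/(1+β(Kᵢ−1)) = 0.
g(0) = ΣzᵢKᵢ − 1 = 0.728 and g(1) = 1 − Σzᵢ/Kᵢ = -0.069, so a root lies in (0, 1).
Newton iteration, β⁰ = 0.6:
  β = 0.600: g = 0.1109, g' = -0.524 → β = 0.812
  β = 0.812: g = 0.0105, g' = -0.439 → β = 0.835
  β = 0.835: g = 0.0001, g' = -0.433 → β = 0.836
Converged at β = 0.836.
Compositions from xᵢ = zᵢ/(1+β(Kᵢ−1)), yᵢ = Kᵢxᵢ:
  A: x = 0.140, y = 0.463
  B: x = 0.185, y = 0.120
  C: x = 0.503, y = 0.314
  D: x = 0.172, y = 0.103

β = 0.836, x_D = 0.172, y_D = 0.103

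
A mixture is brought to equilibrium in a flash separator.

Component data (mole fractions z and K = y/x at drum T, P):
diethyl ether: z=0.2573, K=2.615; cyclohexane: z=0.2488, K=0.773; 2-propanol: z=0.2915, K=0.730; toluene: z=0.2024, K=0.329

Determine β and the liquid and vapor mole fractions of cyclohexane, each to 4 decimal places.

β = 0.2279, x_cyclohexane = 0.2624, y_cyclohexane = 0.2028

Material balance + equilibrium reduce to Σ zᵢ(Kᵢ−1)/(1+β(Kᵢ−1)) = 0.
Feasibility: ΣzᵢKᵢ = 1.1445, Σzᵢ/Kᵢ = 1.4348 — both > 1, two phases present.
Iterate (Newton) starting at β = 0.56:
  β = 0.5600: g = -0.15679, g' = -0.4652 → β = 0.2230
  β = 0.2230: g = 0.00258, g' = -0.5271 → β = 0.2279
Converged at β = 0.2279.
Compositions from xᵢ = zᵢ/(1+β(Kᵢ−1)), yᵢ = Kᵢxᵢ:
  diethyl ether: x = 0.1881, y = 0.4918
  cyclohexane: x = 0.2624, y = 0.2028
  2-propanol: x = 0.3106, y = 0.2267
  toluene: x = 0.2389, y = 0.0786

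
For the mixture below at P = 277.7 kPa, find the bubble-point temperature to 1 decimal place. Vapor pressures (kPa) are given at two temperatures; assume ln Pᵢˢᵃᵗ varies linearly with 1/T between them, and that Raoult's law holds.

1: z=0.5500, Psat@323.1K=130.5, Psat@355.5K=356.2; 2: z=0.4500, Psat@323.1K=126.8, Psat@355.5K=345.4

Bubble-point temperature: ΣzᵢPᵢˢᵃᵗ(T) = P. Interpolate ln Pᵢˢᵃᵗ = aᵢ + bᵢ/T.
  T = 323.1 K: ΣzᵢPᵢˢᵃᵗ = 128.84 kPa
  T = 355.5 K: ΣzᵢPᵢˢᵃᵗ = 351.34 kPa
  T = 339.3 K: ΣzᵢPᵢˢᵃᵗ = 217.91 kPa
  T = 347.4 K: ΣzᵢPᵢˢᵃᵗ = 278.24 kPa
  T = 343.4 K: ΣzᵢPᵢˢᵃᵗ = 246.96 kPa
  T = 345.4 K: ΣzᵢPᵢˢᵃᵗ = 262.23 kPa
Interpolating between 345.4 K and 347.4 K gives T ≈ 347.3 K.

T = 347.3 K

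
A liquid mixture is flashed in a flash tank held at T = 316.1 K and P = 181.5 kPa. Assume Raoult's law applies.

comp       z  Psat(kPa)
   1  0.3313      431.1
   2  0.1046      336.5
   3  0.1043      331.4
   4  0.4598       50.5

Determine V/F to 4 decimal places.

Raoult's law: Kᵢ = Pᵢˢᵃᵗ/P = Pᵢˢᵃᵗ/181.5.
  K_1 = 431.1/181.5 = 2.375207, K_2 = 336.5/181.5 = 1.853994, K_3 = 331.4/181.5 = 1.825895, K_4 = 50.5/181.5 = 0.278237
Material balance + equilibrium reduce to Σ zᵢ(Kᵢ−1)/(1+V/F(Kᵢ−1)) = 0.
Check two-phase: ΣzᵢKᵢ = 1.2992 > 1 and Σzᵢ/Kᵢ = 1.9056 > 1, so g(0) = 0.2992 > 0 and g(1) = -0.9056 < 0.
Newton–Raphson from V/F = 0.39:
  V/F = 0.3900: g = -0.03316, g' = -0.8131 → V/F = 0.3492
  V/F = 0.3492: g = -0.00024, g' = -0.8022 → V/F = 0.3489
Converged at V/F = 0.3489.

V/F = 0.3489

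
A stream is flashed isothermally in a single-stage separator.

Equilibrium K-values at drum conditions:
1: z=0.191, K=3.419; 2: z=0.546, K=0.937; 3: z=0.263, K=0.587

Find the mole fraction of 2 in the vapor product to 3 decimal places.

Material balance + equilibrium reduce to Σ zᵢ(Kᵢ−1)/(1+ψ(Kᵢ−1)) = 0.
g(0) = ΣzᵢKᵢ − 1 = 0.319 and g(1) = 1 − Σzᵢ/Kᵢ = -0.087, so a root lies in (0, 1).
Iterate (Newton) starting at ψ = 0.5:
  ψ = 0.500: g = 0.0367, g' = -0.302 → ψ = 0.621
  ψ = 0.621: g = 0.0027, g' = -0.262 → ψ = 0.632
Converged at ψ = 0.632.
Compositions from xᵢ = zᵢ/(1+ψ(Kᵢ−1)), yᵢ = Kᵢxᵢ:
  1: x = 0.076, y = 0.258
  2: x = 0.569, y = 0.533
  3: x = 0.356, y = 0.209

y_2 = 0.533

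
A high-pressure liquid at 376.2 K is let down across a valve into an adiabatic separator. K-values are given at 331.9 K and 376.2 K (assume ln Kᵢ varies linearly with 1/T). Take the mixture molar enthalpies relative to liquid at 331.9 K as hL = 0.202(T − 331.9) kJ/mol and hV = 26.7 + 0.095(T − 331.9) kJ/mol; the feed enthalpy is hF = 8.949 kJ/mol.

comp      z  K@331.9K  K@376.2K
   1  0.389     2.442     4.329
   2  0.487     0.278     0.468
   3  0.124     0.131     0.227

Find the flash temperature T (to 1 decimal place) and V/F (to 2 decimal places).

Adiabatic flash: solve Rachford–Rice at each trial T, then check hF = ψ·hV(T) + (1−ψ)·hL(T).
  T = 331.9 K: K = (2.442, 0.278, 0.131), RR gives ψ = 0.093, H_out = 2.495 kJ/mol
  T = 376.2 K: K = (4.329, 0.468, 0.227), RR gives ψ = 0.478, H_out = 19.451 kJ/mol
  T = 354.0 K: K = (3.308, 0.366, 0.175), RR gives ψ = 0.312, H_out = 12.050 kJ/mol
  T = 342.9 K: K = (2.854, 0.320, 0.152), RR gives ψ = 0.215, H_out = 7.698 kJ/mol
  T = 348.4 K: K = (3.074, 0.343, 0.163), RR gives ψ = 0.265, H_out = 9.937 kJ/mol
  T = 345.6 K: K = (2.961, 0.331, 0.158), RR gives ψ = 0.240, H_out = 8.821 kJ/mol
  T = 347.0 K: K = (3.017, 0.337, 0.161), RR gives ψ = 0.253, H_out = 9.384 kJ/mol
Linear interpolation between T = 345.6 (H_out = 8.821) and T = 347.0 (H_out = 9.384) on hF = 8.949 gives T ≈ 345.9 K, at which ψ = 0.24.

T = 345.9 K, V/F = 0.24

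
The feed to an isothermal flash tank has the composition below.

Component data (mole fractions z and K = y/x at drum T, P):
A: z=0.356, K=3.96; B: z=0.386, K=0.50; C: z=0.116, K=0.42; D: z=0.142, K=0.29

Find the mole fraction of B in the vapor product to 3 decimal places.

y_B = 0.243

Rachford–Rice: g(ψ) = Σ zᵢ(Kᵢ−1)/(1+ψ(Kᵢ−1)) = 0.
g(0) = ΣzᵢKᵢ − 1 = 0.693 and g(1) = 1 − Σzᵢ/Kᵢ = -0.628, so a root lies in (0, 1).
Newton–Raphson from ψ = 0.5:
  ψ = 0.500: g = -0.0835, g' = -0.928 → ψ = 0.410
  ψ = 0.410: g = 0.0027, g' = -0.999 → ψ = 0.413
Converged at ψ = 0.413.
Compositions from xᵢ = zᵢ/(1+ψ(Kᵢ−1)), yᵢ = Kᵢxᵢ:
  A: x = 0.160, y = 0.634
  B: x = 0.486, y = 0.243
  C: x = 0.153, y = 0.064
  D: x = 0.201, y = 0.058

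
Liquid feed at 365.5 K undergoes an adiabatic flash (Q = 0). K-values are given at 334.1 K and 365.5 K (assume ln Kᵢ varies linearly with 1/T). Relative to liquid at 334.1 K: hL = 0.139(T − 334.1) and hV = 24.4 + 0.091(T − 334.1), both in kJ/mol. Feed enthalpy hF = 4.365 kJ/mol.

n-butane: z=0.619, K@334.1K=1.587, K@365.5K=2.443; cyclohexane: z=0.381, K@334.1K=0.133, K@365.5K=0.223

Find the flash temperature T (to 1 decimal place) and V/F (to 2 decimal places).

Adiabatic flash: solve Rachford–Rice at each trial T, then check hF = ψ·hV(T) + (1−ψ)·hL(T).
  T = 334.1 K: K = (1.587, 0.133), RR gives ψ = 0.065, H_out = 1.583 kJ/mol
  T = 365.5 K: K = (2.443, 0.223), RR gives ψ = 0.533, H_out = 16.558 kJ/mol
  T = 349.8 K: K = (1.988, 0.174), RR gives ψ = 0.364, H_out = 10.791 kJ/mol
  T = 342.0 K: K = (1.782, 0.153), RR gives ψ = 0.244, H_out = 6.949 kJ/mol
  T = 338.1 K: K = (1.684, 0.143), RR gives ψ = 0.165, H_out = 4.556 kJ/mol
  T = 336.1 K: K = (1.635, 0.138), RR gives ψ = 0.118, H_out = 3.148 kJ/mol
Linear interpolation between T = 336.1 (H_out = 3.148) and T = 338.1 (H_out = 4.556) on hF = 4.365 gives T ≈ 337.8 K, at which ψ = 0.16.

T = 337.8 K, V/F = 0.16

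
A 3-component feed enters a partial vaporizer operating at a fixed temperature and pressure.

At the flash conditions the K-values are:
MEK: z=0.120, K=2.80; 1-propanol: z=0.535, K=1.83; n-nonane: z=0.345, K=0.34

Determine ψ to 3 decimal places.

Let ψ = V/F and solve Σ zᵢ(Kᵢ−1)/(1+ψ(Kᵢ−1)) = 0.
g(0) = ΣzᵢKᵢ − 1 = 0.432 and g(1) = 1 − Σzᵢ/Kᵢ = -0.350, so a root lies in (0, 1).
Newton–Raphson from ψ = 0.67:
  ψ = 0.670: g = -0.0249, g' = -0.715 → ψ = 0.635
  ψ = 0.635: g = -0.0005, g' = -0.688 → ψ = 0.634
Converged at ψ = 0.634.

ψ = 0.634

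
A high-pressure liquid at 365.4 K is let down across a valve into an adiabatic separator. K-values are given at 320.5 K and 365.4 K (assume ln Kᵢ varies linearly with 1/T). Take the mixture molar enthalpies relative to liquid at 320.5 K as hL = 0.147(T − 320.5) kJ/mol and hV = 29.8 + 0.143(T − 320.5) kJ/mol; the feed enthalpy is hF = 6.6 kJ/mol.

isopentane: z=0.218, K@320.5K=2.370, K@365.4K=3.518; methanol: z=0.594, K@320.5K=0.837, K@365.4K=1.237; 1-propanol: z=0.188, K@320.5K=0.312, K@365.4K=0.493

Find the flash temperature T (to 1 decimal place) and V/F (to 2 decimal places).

T = 322.6 K, V/F = 0.21

Adiabatic flash: solve Rachford–Rice at each trial T, then check hF = ψ·hV(T) + (1−ψ)·hL(T).
  T = 320.5 K: K = (2.370, 0.837, 0.312), RR gives ψ = 0.161, H_out = 4.783 kJ/mol
  T = 365.4 K: K = (3.518, 1.237, 0.493), RR gives ψ = 1.000, H_out = 36.221 kJ/mol
  T = 342.9 K: K = (2.924, 1.030, 0.398), RR gives ψ = 0.702, H_out = 24.142 kJ/mol
  T = 331.7 K: K = (2.642, 0.932, 0.354), RR gives ψ = 0.430, H_out = 14.429 kJ/mol
  T = 326.1 K: K = (2.505, 0.884, 0.333), RR gives ψ = 0.294, H_out = 9.573 kJ/mol
  T = 323.3 K: K = (2.437, 0.860, 0.322), RR gives ψ = 0.227, H_out = 7.170 kJ/mol
  T = 321.9 K: K = (2.403, 0.849, 0.317), RR gives ψ = 0.194, H_out = 5.975 kJ/mol
Linear interpolation between T = 321.9 (H_out = 5.975) and T = 323.3 (H_out = 7.170) on hF = 6.6 gives T ≈ 322.6 K, at which ψ = 0.21.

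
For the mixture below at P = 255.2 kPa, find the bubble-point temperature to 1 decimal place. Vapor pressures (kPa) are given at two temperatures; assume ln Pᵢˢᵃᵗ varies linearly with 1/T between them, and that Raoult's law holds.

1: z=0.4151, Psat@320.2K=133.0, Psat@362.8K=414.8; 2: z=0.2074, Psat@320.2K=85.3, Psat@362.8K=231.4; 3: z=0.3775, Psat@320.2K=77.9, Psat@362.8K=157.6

T = 358.5 K

Bubble-point temperature: ΣzᵢPᵢˢᵃᵗ(T) = P. Interpolate ln Pᵢˢᵃᵗ = aᵢ + bᵢ/T.
  T = 320.2 K: ΣzᵢPᵢˢᵃᵗ = 102.31 kPa
  T = 362.8 K: ΣzᵢPᵢˢᵃᵗ = 279.67 kPa
  T = 341.5 K: ΣzᵢPᵢˢᵃᵗ = 173.84 kPa
  T = 352.1 K: ΣzᵢPᵢˢᵃᵗ = 221.65 kPa
  T = 357.5 K: ΣzᵢPᵢˢᵃᵗ = 249.63 kPa
  T = 360.1 K: ΣzᵢPᵢˢᵃᵗ = 264.04 kPa
Interpolating between 357.5 K and 360.1 K gives T ≈ 358.5 K.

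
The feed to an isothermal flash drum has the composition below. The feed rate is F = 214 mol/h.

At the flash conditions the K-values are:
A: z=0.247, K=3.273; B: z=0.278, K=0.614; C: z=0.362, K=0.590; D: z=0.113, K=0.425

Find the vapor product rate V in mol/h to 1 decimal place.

Iterate (Newton) starting at β = 0.5:
  β = 0.500: g = -0.1481, g' = -0.513 → β = 0.211
  β = 0.211: g = 0.0259, g' = -0.753 → β = 0.246
  β = 0.246: g = 0.0009, g' = -0.702 → β = 0.247
Converged at β = 0.247.
Then V = β·F = 0.2471·214 = 52.9 mol/h and L = F − V = 161.1 mol/h.

V = 52.9 mol/h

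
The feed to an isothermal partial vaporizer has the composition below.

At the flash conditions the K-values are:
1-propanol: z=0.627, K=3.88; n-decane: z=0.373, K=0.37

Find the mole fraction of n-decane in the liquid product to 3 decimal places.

x_n-decane = 0.821

Rachford–Rice: g(ψ) = Σ zᵢ(Kᵢ−1)/(1+ψ(Kᵢ−1)) = 0.
Feasibility: ΣzᵢKᵢ = 2.571, Σzᵢ/Kᵢ = 1.170 — both > 1, two phases present.
Binary case is linear: z₁(K₁−1)(1+ψ(K₂−1)) + z₂(K₂−1)(1+ψ(K₁−1)) = 0
⇒ ψ = [z₁(K₁−1)+z₂(K₂−1)] / [−(K₁−1)(K₂−1)] = 1.5708/1.8144 = 0.866
Compositions from xᵢ = zᵢ/(1+ψ(Kᵢ−1)), yᵢ = Kᵢxᵢ:
  1-propanol: x = 0.179, y = 0.696
  n-decane: x = 0.821, y = 0.304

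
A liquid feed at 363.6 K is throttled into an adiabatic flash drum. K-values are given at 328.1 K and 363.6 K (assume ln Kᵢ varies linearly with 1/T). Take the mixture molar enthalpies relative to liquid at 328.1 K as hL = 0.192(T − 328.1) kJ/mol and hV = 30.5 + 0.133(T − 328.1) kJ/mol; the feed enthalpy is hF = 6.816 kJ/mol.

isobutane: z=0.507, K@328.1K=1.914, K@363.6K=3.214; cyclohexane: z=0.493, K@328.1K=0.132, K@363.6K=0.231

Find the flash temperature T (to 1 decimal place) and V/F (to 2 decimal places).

Adiabatic flash: solve Rachford–Rice at each trial T, then check hF = ψ·hV(T) + (1−ψ)·hL(T).
  T = 328.1 K: K = (1.914, 0.132), RR gives ψ = 0.045, H_out = 1.364 kJ/mol
  T = 363.6 K: K = (3.214, 0.231), RR gives ψ = 0.437, H_out = 19.219 kJ/mol
  T = 345.9 K: K = (2.515, 0.177), RR gives ψ = 0.291, H_out = 11.985 kJ/mol
  T = 337.0 K: K = (2.202, 0.154), RR gives ψ = 0.189, H_out = 7.370 kJ/mol
  T = 332.6 K: K = (2.057, 0.143), RR gives ψ = 0.125, H_out = 4.635 kJ/mol
  T = 334.8 K: K = (2.129, 0.148), RR gives ψ = 0.158, H_out = 6.051 kJ/mol
Linear interpolation between T = 334.8 (H_out = 6.051) and T = 337.0 (H_out = 7.370) on hF = 6.816 gives T ≈ 336.1 K, at which ψ = 0.18.

T = 336.1 K, V/F = 0.18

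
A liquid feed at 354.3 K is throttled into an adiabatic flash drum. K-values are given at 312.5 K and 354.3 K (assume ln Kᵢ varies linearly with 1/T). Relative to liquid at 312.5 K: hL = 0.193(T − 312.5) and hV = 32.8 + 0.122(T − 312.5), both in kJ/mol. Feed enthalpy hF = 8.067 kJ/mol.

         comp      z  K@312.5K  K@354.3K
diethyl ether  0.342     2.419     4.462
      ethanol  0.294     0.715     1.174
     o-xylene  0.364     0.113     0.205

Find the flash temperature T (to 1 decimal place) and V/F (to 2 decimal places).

Adiabatic flash: solve Rachford–Rice at each trial T, then check hF = ψ·hV(T) + (1−ψ)·hL(T).
  T = 312.5 K: K = (2.419, 0.715, 0.113), RR gives ψ = 0.083, H_out = 2.716 kJ/mol
  T = 354.3 K: K = (4.462, 1.174, 0.205), RR gives ψ = 0.500, H_out = 22.991 kJ/mol
  T = 333.4 K: K = (3.349, 0.931, 0.155), RR gives ψ = 0.335, H_out = 14.516 kJ/mol
  T = 322.9 K: K = (2.859, 0.819, 0.133), RR gives ψ = 0.226, H_out = 9.240 kJ/mol
  T = 317.7 K: K = (2.633, 0.766, 0.123), RR gives ψ = 0.160, H_out = 6.190 kJ/mol
  T = 320.3 K: K = (2.745, 0.792, 0.128), RR gives ψ = 0.194, H_out = 7.760 kJ/mol
  T = 321.6 K: K = (2.802, 0.805, 0.130), RR gives ψ = 0.210, H_out = 8.511 kJ/mol
Linear interpolation between T = 320.3 (H_out = 7.760) and T = 321.6 (H_out = 8.511) on hF = 8.067 gives T ≈ 320.8 K, at which ψ = 0.20.

T = 320.8 K, V/F = 0.20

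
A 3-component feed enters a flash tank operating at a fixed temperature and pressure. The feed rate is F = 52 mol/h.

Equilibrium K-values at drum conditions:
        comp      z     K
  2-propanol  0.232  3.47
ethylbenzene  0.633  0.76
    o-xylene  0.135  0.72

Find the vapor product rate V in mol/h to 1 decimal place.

Material balance + equilibrium reduce to Σ zᵢ(Kᵢ−1)/(1+ψ(Kᵢ−1)) = 0.
g(0) = ΣzᵢKᵢ − 1 = 0.383 and g(1) = 1 − Σzᵢ/Kᵢ = -0.087, so a root lies in (0, 1).
Iterate (Newton) starting at ψ = 0.5:
  ψ = 0.500: g = 0.0398, g' = -0.345 → ψ = 0.615
  ψ = 0.615: g = 0.0035, g' = -0.288 → ψ = 0.627
  ψ = 0.627: g = 0.0000, g' = -0.284 → ψ = 0.628
Converged at ψ = 0.628.
Then V = ψ·F = 0.6276·52 = 32.6 mol/h and L = F − V = 19.4 mol/h.

V = 32.6 mol/h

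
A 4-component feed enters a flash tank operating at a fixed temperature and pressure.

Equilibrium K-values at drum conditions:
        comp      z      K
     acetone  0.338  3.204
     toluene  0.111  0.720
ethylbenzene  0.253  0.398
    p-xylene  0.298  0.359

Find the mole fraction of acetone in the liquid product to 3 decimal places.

x_acetone = 0.206

Let ψ = V/F and solve Σ zᵢ(Kᵢ−1)/(1+ψ(Kᵢ−1)) = 0.
Check two-phase: ΣzᵢKᵢ = 1.371 > 1 and Σzᵢ/Kᵢ = 1.725 > 1, so g(0) = 0.371 > 0 and g(1) = -0.725 < 0.
Newton–Raphson from ψ = 0.5:
  ψ = 0.500: g = -0.1807, g' = -0.836 → ψ = 0.284
  ψ = 0.284: g = 0.0073, g' = -0.948 → ψ = 0.292
Converged at ψ = 0.292.
Compositions from xᵢ = zᵢ/(1+ψ(Kᵢ−1)), yᵢ = Kᵢxᵢ:
  acetone: x = 0.206, y = 0.659
  toluene: x = 0.121, y = 0.087
  ethylbenzene: x = 0.307, y = 0.122
  p-xylene: x = 0.367, y = 0.132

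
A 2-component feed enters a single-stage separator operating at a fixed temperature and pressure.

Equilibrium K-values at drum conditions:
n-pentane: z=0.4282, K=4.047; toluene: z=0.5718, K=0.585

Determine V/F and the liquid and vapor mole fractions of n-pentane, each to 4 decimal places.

Material balance + equilibrium reduce to Σ zᵢ(Kᵢ−1)/(1+V/F(Kᵢ−1)) = 0.
Feasibility: ΣzᵢKᵢ = 2.0674, Σzᵢ/Kᵢ = 1.0832 — both > 1, two phases present.
Iterate (Newton) starting at V/F = 0.5:
  V/F = 0.5000: g = 0.21760, g' = -0.7811 → V/F = 0.7786
  V/F = 0.7786: g = 0.03632, g' = -0.5645 → V/F = 0.8429
  V/F = 0.8429: g = 0.00067, g' = -0.5452 → V/F = 0.8441
Converged at V/F = 0.8441.
Compositions from xᵢ = zᵢ/(1+V/F(Kᵢ−1)), yᵢ = Kᵢxᵢ:
  n-pentane: x = 0.1199, y = 0.4851
  toluene: x = 0.8801, y = 0.5149

V/F = 0.8441, x_n-pentane = 0.1199, y_n-pentane = 0.4851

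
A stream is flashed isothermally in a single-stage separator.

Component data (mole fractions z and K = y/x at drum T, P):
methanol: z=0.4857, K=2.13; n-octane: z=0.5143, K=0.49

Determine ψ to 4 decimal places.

Material balance + equilibrium reduce to Σ zᵢ(Kᵢ−1)/(1+ψ(Kᵢ−1)) = 0.
Feasibility: ΣzᵢKᵢ = 1.2865, Σzᵢ/Kᵢ = 1.2776 — both > 1, two phases present.
Binary case is linear: z₁(K₁−1)(1+ψ(K₂−1)) + z₂(K₂−1)(1+ψ(K₁−1)) = 0
⇒ ψ = [z₁(K₁−1)+z₂(K₂−1)] / [−(K₁−1)(K₂−1)] = 0.28655/0.57630 = 0.4972

ψ = 0.4972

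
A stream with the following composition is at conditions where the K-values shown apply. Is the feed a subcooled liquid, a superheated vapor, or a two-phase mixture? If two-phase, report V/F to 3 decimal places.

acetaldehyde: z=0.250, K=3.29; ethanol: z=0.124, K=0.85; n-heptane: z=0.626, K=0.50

two-phase, V/F = 0.233

ΣzᵢKᵢ = 1.241; Σzᵢ/Kᵢ = 1.474.
Both exceed 1, so a two-phase solution exists.
Let ψ = V/F and solve Σ zᵢ(Kᵢ−1)/(1+ψ(Kᵢ−1)) = 0.
Newton–Raphson from ψ = 0.5:
  ψ = 0.500: g = -0.1705, g' = -0.566 → ψ = 0.199
  ψ = 0.199: g = 0.0266, g' = -0.815 → ψ = 0.232
  ψ = 0.232: g = 0.0009, g' = -0.763 → ψ = 0.233
Converged at ψ = 0.233.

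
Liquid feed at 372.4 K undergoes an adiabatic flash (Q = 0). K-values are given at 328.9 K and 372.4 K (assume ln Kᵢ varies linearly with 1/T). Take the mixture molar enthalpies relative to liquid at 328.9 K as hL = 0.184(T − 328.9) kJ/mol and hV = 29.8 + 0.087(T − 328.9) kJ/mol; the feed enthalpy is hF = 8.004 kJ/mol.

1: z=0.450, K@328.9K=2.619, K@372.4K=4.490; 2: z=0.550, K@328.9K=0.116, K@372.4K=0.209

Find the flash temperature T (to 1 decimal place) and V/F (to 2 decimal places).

T = 336.4 K, V/F = 0.23

Adiabatic flash: solve Rachford–Rice at each trial T, then check hF = ψ·hV(T) + (1−ψ)·hL(T).
  T = 328.9 K: K = (2.619, 0.116), RR gives ψ = 0.169, H_out = 5.046 kJ/mol
  T = 372.4 K: K = (4.490, 0.209), RR gives ψ = 0.411, H_out = 18.525 kJ/mol
  T = 350.6 K: K = (3.485, 0.158), RR gives ψ = 0.313, H_out = 12.672 kJ/mol
  T = 339.8 K: K = (3.037, 0.136), RR gives ψ = 0.251, H_out = 9.221 kJ/mol
  T = 334.4 K: K = (2.826, 0.126), RR gives ψ = 0.214, H_out = 7.264 kJ/mol
  T = 337.1 K: K = (2.930, 0.131), RR gives ψ = 0.233, H_out = 8.266 kJ/mol
  T = 335.8 K: K = (2.880, 0.129), RR gives ψ = 0.224, H_out = 7.789 kJ/mol
Linear interpolation between T = 335.8 (H_out = 7.789) and T = 337.1 (H_out = 8.266) on hF = 8.004 gives T ≈ 336.4 K, at which ψ = 0.23.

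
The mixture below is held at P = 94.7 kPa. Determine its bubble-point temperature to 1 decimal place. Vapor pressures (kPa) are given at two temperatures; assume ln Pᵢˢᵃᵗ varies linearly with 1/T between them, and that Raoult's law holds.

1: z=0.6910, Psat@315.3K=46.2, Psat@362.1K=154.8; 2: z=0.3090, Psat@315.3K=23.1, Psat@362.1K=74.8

Bubble-point temperature: ΣzᵢPᵢˢᵃᵗ(T) = P. Interpolate ln Pᵢˢᵃᵗ = aᵢ + bᵢ/T.
  T = 315.3 K: ΣzᵢPᵢˢᵃᵗ = 39.06 kPa
  T = 362.1 K: ΣzᵢPᵢˢᵃᵗ = 130.08 kPa
  T = 338.7 K: ΣzᵢPᵢˢᵃᵗ = 74.31 kPa
  T = 350.4 K: ΣzᵢPᵢˢᵃᵗ = 99.24 kPa
  T = 344.5 K: ΣzᵢPᵢˢᵃᵗ = 85.98 kPa
  T = 347.4 K: ΣzᵢPᵢˢᵃᵗ = 92.31 kPa
  T = 348.9 K: ΣzᵢPᵢˢᵃᵗ = 95.73 kPa
  T = 348.1 K: ΣzᵢPᵢˢᵃᵗ = 93.89 kPa
Interpolating between 348.1 K and 348.9 K gives T ≈ 348.5 K.

T = 348.5 K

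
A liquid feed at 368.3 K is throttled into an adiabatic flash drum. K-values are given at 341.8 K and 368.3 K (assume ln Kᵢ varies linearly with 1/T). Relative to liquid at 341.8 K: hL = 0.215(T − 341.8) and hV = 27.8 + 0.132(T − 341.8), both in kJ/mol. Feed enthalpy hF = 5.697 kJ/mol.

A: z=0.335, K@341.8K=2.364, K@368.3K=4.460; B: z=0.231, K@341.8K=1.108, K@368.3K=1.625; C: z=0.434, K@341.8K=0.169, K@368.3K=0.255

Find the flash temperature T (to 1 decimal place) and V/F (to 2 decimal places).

Adiabatic flash: solve Rachford–Rice at each trial T, then check hF = ψ·hV(T) + (1−ψ)·hL(T).
  T = 341.8 K: K = (2.364, 1.108, 0.169), RR gives ψ = 0.140, H_out = 3.896 kJ/mol
  T = 368.3 K: K = (4.460, 1.625, 0.255), RR gives ψ = 0.516, H_out = 18.909 kJ/mol
  T = 355.1 K: K = (3.290, 1.352, 0.209), RR gives ψ = 0.372, H_out = 12.792 kJ/mol
  T = 348.5 K: K = (2.801, 1.227, 0.189), RR gives ψ = 0.275, H_out = 8.923 kJ/mol
  T = 345.1 K: K = (2.572, 1.166, 0.178), RR gives ψ = 0.212, H_out = 6.554 kJ/mol
  T = 343.5 K: K = (2.470, 1.138, 0.174), RR gives ψ = 0.179, H_out = 5.317 kJ/mol
Linear interpolation between T = 343.5 (H_out = 5.317) and T = 345.1 (H_out = 6.554) on hF = 5.697 gives T ≈ 344.0 K, at which ψ = 0.19.

T = 344.0 K, V/F = 0.19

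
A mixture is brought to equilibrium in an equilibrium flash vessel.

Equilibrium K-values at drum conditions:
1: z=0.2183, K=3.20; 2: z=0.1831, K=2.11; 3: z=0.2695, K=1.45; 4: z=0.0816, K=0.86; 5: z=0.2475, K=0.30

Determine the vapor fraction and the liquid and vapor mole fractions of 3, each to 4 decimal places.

ψ = 0.7567, x_3 = 0.2010, y_3 = 0.2915

Newton iteration, ψ⁰ = 0.45:
  ψ = 0.4500: g = 0.21262, g' = -0.6652 → ψ = 0.7696
  ψ = 0.7696: g = -0.01041, g' = -0.8134 → ψ = 0.7568
  ψ = 0.7568: g = -0.00011, g' = -0.7963 → ψ = 0.7567
Converged at ψ = 0.7567.
Compositions from xᵢ = zᵢ/(1+ψ(Kᵢ−1)), yᵢ = Kᵢxᵢ:
  1: x = 0.0819, y = 0.2621
  2: x = 0.0995, y = 0.2100
  3: x = 0.2010, y = 0.2915
  4: x = 0.0913, y = 0.0785
  5: x = 0.5263, y = 0.1579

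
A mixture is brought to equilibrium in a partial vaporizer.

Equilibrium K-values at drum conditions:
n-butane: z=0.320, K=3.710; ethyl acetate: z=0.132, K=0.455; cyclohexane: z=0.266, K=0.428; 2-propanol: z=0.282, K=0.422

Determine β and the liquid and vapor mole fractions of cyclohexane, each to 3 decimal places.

Rachford–Rice: g(β) = Σ zᵢ(Kᵢ−1)/(1+β(Kᵢ−1)) = 0.
g(0) = ΣzᵢKᵢ − 1 = 0.480 and g(1) = 1 − Σzᵢ/Kᵢ = -0.666, so a root lies in (0, 1).
Iterate (Newton) starting at β = 0.5:
  β = 0.500: g = -0.1730, g' = -0.855 → β = 0.298
  β = 0.298: g = 0.0139, g' = -1.040 → β = 0.311
Converged at β = 0.311.
Compositions from xᵢ = zᵢ/(1+β(Kᵢ−1)), yᵢ = Kᵢxᵢ:
  n-butane: x = 0.174, y = 0.644
  ethyl acetate: x = 0.159, y = 0.072
  cyclohexane: x = 0.324, y = 0.138
  2-propanol: x = 0.344, y = 0.145

β = 0.311, x_cyclohexane = 0.324, y_cyclohexane = 0.138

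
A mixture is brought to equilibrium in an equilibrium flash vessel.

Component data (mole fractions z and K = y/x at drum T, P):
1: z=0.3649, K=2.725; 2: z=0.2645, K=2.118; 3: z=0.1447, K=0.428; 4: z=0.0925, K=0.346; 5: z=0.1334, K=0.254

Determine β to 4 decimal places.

β = 0.6925

Material balance + equilibrium reduce to Σ zᵢ(Kᵢ−1)/(1+β(Kᵢ−1)) = 0.
Feasibility: ΣzᵢKᵢ = 1.6824, Σzᵢ/Kᵢ = 1.3894 — both > 1, two phases present.
Newton iteration, β⁰ = 0.42:
  β = 0.4200: g = 0.22896, g' = -0.8329 → β = 0.6949
  β = 0.6949: g = -0.00220, g' = -0.9128 → β = 0.6925
Converged at β = 0.6925.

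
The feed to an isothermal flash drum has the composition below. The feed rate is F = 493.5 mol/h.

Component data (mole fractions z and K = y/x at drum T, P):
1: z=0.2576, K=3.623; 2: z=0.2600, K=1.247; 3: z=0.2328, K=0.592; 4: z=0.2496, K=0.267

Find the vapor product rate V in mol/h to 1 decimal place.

V = 207.7 mol/h

Newton–Raphson from ψ = 0.68:
  ψ = 0.6800: g = -0.19851, g' = -0.8477 → ψ = 0.4458
  ψ = 0.4458: g = -0.01855, g' = -0.7433 → ψ = 0.4209
  ψ = 0.4209: g = 0.00008, g' = -0.7503 → ψ = 0.4210
Converged at ψ = 0.4210.
Then V = ψ·F = 0.4210·493.5 = 207.7 mol/h and L = F − V = 285.8 mol/h.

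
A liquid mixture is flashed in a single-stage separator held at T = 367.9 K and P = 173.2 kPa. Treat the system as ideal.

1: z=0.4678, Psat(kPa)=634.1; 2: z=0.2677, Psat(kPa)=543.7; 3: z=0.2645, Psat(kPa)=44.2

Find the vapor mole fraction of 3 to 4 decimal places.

y_3 = 0.1958

Raoult's law: Kᵢ = Pᵢˢᵃᵗ/P = Pᵢˢᵃᵗ/173.2.
  K_1 = 634.1/173.2 = 3.661085, K_2 = 543.7/173.2 = 3.139145, K_3 = 44.2/173.2 = 0.255196
Material balance + equilibrium reduce to Σ zᵢ(Kᵢ−1)/(1+V/F(Kᵢ−1)) = 0.
Feasibility: ΣzᵢKᵢ = 2.6205, Σzᵢ/Kᵢ = 1.2495 — both > 1, two phases present.
Newton iteration, V/F⁰ = 0.63:
  V/F = 0.6300: g = 0.33787, g' = -1.2055 → V/F = 0.9103
  V/F = 0.9103: g = -0.05371, g' = -1.8388 → V/F = 0.8811
  V/F = 0.8811: g = -0.00233, g' = -1.6849 → V/F = 0.8797
Converged at V/F = 0.8797.
Compositions from xᵢ = zᵢ/(1+V/F(Kᵢ−1)), yᵢ = Kᵢxᵢ:
  1: x = 0.1400, y = 0.5126
  2: x = 0.0929, y = 0.2916
  3: x = 0.7671, y = 0.1958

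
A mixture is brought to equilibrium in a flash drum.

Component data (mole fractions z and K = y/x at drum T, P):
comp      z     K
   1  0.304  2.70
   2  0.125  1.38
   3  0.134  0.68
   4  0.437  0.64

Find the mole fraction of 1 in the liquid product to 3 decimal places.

Rachford–Rice: g(ψ) = Σ zᵢ(Kᵢ−1)/(1+ψ(Kᵢ−1)) = 0.
Feasibility: ΣzᵢKᵢ = 1.364, Σzᵢ/Kᵢ = 1.083 — both > 1, two phases present.
Iterate (Newton) starting at ψ = 0.69:
  ψ = 0.690: g = 0.0111, g' = -0.320 → ψ = 0.725
Converged at ψ = 0.725.
Compositions from xᵢ = zᵢ/(1+ψ(Kᵢ−1)), yᵢ = Kᵢxᵢ:
  1: x = 0.136, y = 0.368
  2: x = 0.098, y = 0.135
  3: x = 0.174, y = 0.119
  4: x = 0.591, y = 0.378

x_1 = 0.136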